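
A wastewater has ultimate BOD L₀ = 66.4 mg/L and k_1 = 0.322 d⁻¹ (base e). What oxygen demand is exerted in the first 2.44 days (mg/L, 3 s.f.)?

y ≈ 36.1 mg/L

y_t = L₀(1 − e^(−k_1 t)) = 66.4 × (1 − e^(−0.322×2.44))
= 66.4 × (1 − 0.4558) = 66.4 × 0.5442 = 36.13 mg/L.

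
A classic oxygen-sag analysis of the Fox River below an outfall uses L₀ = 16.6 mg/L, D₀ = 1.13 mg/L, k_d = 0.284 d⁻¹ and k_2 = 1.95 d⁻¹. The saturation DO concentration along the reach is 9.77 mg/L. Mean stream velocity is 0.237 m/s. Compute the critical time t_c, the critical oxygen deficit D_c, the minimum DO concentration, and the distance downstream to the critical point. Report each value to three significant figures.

t_c = [1/(k_2−k_d)] ln[(k_2/k_d)(1 − D₀(k_2−k_d)/(k_d L₀))]
= [1/(1.95−0.284)] ln[(1.95/0.284)(1 − 1.13×1.666/(0.284×16.6))]
= (1/1.666) ln[6.866 × 0.6007] = 0.6002 × ln(4.124) = 0.6002 × 1.417 = 0.8505 d.
D_c = (k_d/k_2) L₀ e^(−k_d t_c) = (0.284/1.95) × 16.6 × e^(−0.284×0.8505) = 0.1456 × 16.6 × 0.7854 = 1.899 mg/L.
Minimum DO = C_s − D_c = 9.77 − 1.899 = 7.871 mg/L.
x_c = v t_c = 0.237 m/s × 0.8505 d × 86400 s/d = 17420 m ≈ 17.4 km.

t_c ≈ 0.850 d; D_c ≈ 1.90 mg/L; min DO ≈ 7.87 mg/L; x_c ≈ 17.4 km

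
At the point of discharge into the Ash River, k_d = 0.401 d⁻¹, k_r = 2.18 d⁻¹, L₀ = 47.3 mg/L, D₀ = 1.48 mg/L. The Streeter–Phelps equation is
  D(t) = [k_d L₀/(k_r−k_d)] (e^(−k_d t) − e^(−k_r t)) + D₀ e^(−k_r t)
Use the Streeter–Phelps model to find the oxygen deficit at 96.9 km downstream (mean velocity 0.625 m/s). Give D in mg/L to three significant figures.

D ≈ 5.01 mg/L

Travel time t = x/v = 96.9 km / (0.625 m/s) = 96900 m / 0.625 m/s = 155000 s = 1.794 d.
k_d L₀/(k_r−k_d) = 0.401×47.3/(2.18−0.401) = 18.97/1.779 = 10.66 mg/L.
e^(−k_d t) = e^(−0.401×1.794) = 0.4870; e^(−k_r t) = e^(−2.18×1.794) = 0.02000.
D = 10.66 × (0.4870 − 0.02000) + 1.48 × 0.02000 = 4.979 + 0.02960 = 5.008 mg/L.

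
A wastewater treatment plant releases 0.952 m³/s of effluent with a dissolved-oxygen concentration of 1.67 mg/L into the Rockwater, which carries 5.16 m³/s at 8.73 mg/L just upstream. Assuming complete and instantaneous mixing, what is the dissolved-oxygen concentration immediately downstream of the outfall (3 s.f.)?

7.63 mg/L

Flow-weighted mixing: C = (Q_r C_r + Q_w C_w)/(Q_r + Q_w)
= (5.16×8.73 + 0.952×1.67)/(5.16 + 0.952) = 46.64/6.112 = 7.630 mg/L.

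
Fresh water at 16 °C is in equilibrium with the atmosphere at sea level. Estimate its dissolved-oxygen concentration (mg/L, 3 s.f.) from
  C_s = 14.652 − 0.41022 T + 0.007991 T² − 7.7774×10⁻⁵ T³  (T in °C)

C_s = 14.652 − 0.41022×16 + 0.007991×16² − 7.7774×10⁻⁵×16³ = 9.816 mg/L.

C_s ≈ 9.82 mg/L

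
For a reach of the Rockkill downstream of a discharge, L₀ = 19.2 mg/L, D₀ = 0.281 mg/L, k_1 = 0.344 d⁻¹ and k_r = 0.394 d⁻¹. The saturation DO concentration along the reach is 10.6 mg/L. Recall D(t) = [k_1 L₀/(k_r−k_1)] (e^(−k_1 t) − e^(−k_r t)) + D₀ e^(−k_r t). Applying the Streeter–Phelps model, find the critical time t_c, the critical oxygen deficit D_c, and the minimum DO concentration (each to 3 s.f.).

t_c ≈ 2.67 d; D_c ≈ 6.69 mg/L; min DO ≈ 3.91 mg/L

With k_r/k_1 = 1.145 and 1 − D₀(k_r−k_1)/(k_1 L₀) = 0.9979,
t_c = ln(1.145 × 0.9979) / (0.394 − 0.344) = ln(1.143) / 0.05000 = 0.1336/0.05000 = 2.672 d.
D_c = (k_1/k_r) L₀ e^(−k_1 t_c) = (0.344/0.394) × 19.2 × e^(−0.344×2.672) = 0.8731 × 19.2 × 0.3989 = 6.687 mg/L.
Minimum DO = C_s − D_c = 10.6 − 6.687 = 3.913 mg/L.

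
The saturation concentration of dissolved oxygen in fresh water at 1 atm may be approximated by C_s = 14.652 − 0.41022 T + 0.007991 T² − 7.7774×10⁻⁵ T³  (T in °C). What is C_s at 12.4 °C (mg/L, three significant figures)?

C_s ≈ 10.6 mg/L

C_s = 14.652 − 0.41022×12.4 + 0.007991×12.4² − 7.7774×10⁻⁵×12.4³ = 10.65 mg/L.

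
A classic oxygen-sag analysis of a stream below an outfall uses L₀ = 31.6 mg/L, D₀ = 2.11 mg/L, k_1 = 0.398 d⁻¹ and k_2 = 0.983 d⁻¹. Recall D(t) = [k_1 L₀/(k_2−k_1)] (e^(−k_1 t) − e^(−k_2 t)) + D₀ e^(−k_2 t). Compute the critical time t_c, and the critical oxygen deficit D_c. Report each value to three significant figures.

At the critical point dD/dt = 0, so k_1 L₀ e^(−k_1 t) = k_2 D. Substituting D(t) from the Streeter–Phelps equation and solving for t gives
t_c = ln[(k_2/k_1)(1 − D₀(k_2−k_1)/(k_1 L₀))] / (k_2−k_1).
Here k_2−k_1 = 0.5850 d⁻¹ and 1 − D₀(k_2−k_1)/(k_1 L₀) = 1 − 2.11×0.5850/(0.398×31.6) = 0.9019, so
t_c = ln(2.470 × 0.9019) / 0.5850 = 0.8009 / 0.5850 = 1.369 d.
L(t_c) = L₀ e^(−k_1 t_c) = 31.6 × 0.5799 = 18.33 mg/L, and at the critical point k_2 D_c = k_1 L, so D_c = (0.398/0.983) × 18.33 = 7.420 mg/L.

t_c ≈ 1.37 d; D_c ≈ 7.42 mg/L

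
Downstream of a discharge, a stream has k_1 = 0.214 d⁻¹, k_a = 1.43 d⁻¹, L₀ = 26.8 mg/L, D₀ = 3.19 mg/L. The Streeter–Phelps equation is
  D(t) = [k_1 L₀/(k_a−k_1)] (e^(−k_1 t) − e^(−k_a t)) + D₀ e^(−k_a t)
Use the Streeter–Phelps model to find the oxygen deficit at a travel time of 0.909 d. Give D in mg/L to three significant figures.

k_1 L₀/(k_a−k_1) = 0.214×26.8/(1.43−0.214) = 5.735/1.216 = 4.716 mg/L.
e^(−k_1 t) = e^(−0.214×0.9090) = 0.8232; e^(−k_a t) = e^(−1.43×0.9090) = 0.2726.
D = 4.716 × (0.8232 − 0.2726) + 3.19 × 0.2726 = 2.597 + 0.8695 = 3.467 mg/L.

D ≈ 3.47 mg/L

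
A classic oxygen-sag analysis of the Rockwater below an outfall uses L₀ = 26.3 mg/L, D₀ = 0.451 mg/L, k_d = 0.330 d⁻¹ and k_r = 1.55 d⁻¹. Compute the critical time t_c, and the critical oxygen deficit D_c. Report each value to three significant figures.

At the critical point dD/dt = 0, so k_d L₀ e^(−k_d t) = k_r D. Substituting D(t) from the Streeter–Phelps equation and solving for t gives
t_c = ln[(k_r/k_d)(1 − D₀(k_r−k_d)/(k_d L₀))] / (k_r−k_d).
Here k_r−k_d = 1.220 d⁻¹ and 1 − D₀(k_r−k_d)/(k_d L₀) = 1 − 0.451×1.220/(0.330×26.3) = 0.9366, so
t_c = ln(4.697 × 0.9366) / 1.220 = 1.481 / 1.220 = 1.214 d.
D_c = (k_d/k_r) L₀ e^(−k_d t_c) = (0.330/1.55) × 26.3 × e^(−0.330×1.214) = 0.2129 × 26.3 × 0.6698 = 3.751 mg/L.

t_c ≈ 1.21 d; D_c ≈ 3.75 mg/L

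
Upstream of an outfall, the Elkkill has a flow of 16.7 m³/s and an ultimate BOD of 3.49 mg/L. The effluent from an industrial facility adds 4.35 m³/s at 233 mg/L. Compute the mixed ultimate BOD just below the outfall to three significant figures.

50.9 mg/L

Flow-weighted mixing: C = (Q_r C_r + Q_w C_w)/(Q_r + Q_w)
= (16.7×3.49 + 4.35×233)/(16.7 + 4.35) = 1072/21.05 = 50.92 mg/L.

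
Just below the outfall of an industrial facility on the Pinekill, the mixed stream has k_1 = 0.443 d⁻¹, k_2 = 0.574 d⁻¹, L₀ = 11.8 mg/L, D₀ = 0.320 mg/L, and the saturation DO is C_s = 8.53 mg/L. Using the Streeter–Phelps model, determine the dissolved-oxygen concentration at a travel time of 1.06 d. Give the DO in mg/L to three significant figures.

DO ≈ 5.12 mg/L

k_1 L₀/(k_2−k_1) = 0.443×11.8/(0.574−0.443) = 5.227/0.1310 = 39.90 mg/L.
e^(−k_1 t) = e^(−0.443×1.060) = 0.6253; e^(−k_2 t) = e^(−0.574×1.060) = 0.5442.
D = 39.90 × (0.6253 − 0.5442) + 0.320 × 0.5442 = 3.235 + 0.1741 = 3.409 mg/L.
DO = C_s − D = 8.53 − 3.409 = 5.121 mg/L.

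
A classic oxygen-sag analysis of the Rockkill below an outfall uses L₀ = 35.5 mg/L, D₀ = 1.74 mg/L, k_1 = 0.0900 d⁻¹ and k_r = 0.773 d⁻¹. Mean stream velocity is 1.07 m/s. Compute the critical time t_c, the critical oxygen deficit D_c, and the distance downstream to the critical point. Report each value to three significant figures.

t_c ≈ 2.47 d; D_c ≈ 3.31 mg/L; x_c ≈ 228 km

With k_r/k_1 = 8.589 and 1 − D₀(k_r−k_1)/(k_1 L₀) = 0.6280,
t_c = ln(8.589 × 0.6280) / (0.773 − 0.0900) = ln(5.394) / 0.6830 = 1.685/0.6830 = 2.468 d.
L(t_c) = L₀ e^(−k_1 t_c) = 35.5 × 0.8009 = 28.43 mg/L, and at the critical point k_r D_c = k_1 L, so D_c = (0.0900/0.773) × 28.43 = 3.310 mg/L.
x_c = v t_c = 1.07 m/s × 2.468 d × 86400 s/d = 228100 m ≈ 228 km.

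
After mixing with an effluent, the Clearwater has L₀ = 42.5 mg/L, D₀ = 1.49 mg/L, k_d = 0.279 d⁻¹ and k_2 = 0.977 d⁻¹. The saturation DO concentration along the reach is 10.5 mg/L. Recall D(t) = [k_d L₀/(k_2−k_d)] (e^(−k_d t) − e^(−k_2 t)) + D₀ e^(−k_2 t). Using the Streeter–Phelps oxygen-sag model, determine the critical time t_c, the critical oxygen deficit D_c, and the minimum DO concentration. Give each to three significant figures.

t_c = [1/(k_2−k_d)] ln[(k_2/k_d)(1 − D₀(k_2−k_d)/(k_d L₀))]
= [1/(0.977−0.279)] ln[(0.977/0.279)(1 − 1.49×0.6980/(0.279×42.5))]
= (1/0.6980) ln[3.502 × 0.9123] = 1.433 × ln(3.195) = 1.433 × 1.161 = 1.664 d.
L(t_c) = L₀ e^(−k_d t_c) = 42.5 × 0.6286 = 26.72 mg/L, and at the critical point k_2 D_c = k_d L, so D_c = (0.279/0.977) × 26.72 = 7.629 mg/L.
Minimum DO = C_s − D_c = 10.5 − 7.629 = 2.871 mg/L.

t_c ≈ 1.66 d; D_c ≈ 7.63 mg/L; min DO ≈ 2.87 mg/L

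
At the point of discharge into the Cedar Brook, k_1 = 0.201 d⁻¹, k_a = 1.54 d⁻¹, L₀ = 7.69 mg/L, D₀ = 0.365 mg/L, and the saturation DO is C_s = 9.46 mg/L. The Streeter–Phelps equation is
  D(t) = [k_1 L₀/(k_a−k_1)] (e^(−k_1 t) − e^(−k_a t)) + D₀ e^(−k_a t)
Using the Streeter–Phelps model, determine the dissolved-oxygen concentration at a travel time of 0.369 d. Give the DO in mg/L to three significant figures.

k_1 L₀/(k_a−k_1) = 0.201×7.69/(1.54−0.201) = 1.546/1.339 = 1.154 mg/L.
e^(−k_1 t) = e^(−0.201×0.3690) = 0.9285; e^(−k_a t) = e^(−1.54×0.3690) = 0.5665.
D = 1.154 × (0.9285 − 0.5665) + 0.365 × 0.5665 = 0.4179 + 0.2068 = 0.6247 mg/L.
DO = C_s − D = 9.46 − 0.6247 = 8.835 mg/L.

DO ≈ 8.84 mg/L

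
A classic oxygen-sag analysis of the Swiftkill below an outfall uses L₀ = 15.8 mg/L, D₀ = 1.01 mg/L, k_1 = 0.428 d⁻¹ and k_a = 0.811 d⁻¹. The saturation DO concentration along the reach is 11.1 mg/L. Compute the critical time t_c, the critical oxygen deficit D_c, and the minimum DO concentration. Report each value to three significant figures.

t_c ≈ 1.51 d; D_c ≈ 4.36 mg/L; min DO ≈ 6.74 mg/L

t_c = [1/(k_a−k_1)] ln[(k_a/k_1)(1 − D₀(k_a−k_1)/(k_1 L₀))]
= [1/(0.811−0.428)] ln[(0.811/0.428)(1 − 1.01×0.3830/(0.428×15.8))]
= (1/0.3830) ln[1.895 × 0.9428] = 2.611 × ln(1.786) = 2.611 × 0.5802 = 1.515 d.
L(t_c) = L₀ e^(−k_1 t_c) = 15.8 × 0.5229 = 8.261 mg/L, and at the critical point k_a D_c = k_1 L, so D_c = (0.428/0.811) × 8.261 = 4.360 mg/L.
Minimum DO = C_s − D_c = 11.1 − 4.360 = 6.740 mg/L.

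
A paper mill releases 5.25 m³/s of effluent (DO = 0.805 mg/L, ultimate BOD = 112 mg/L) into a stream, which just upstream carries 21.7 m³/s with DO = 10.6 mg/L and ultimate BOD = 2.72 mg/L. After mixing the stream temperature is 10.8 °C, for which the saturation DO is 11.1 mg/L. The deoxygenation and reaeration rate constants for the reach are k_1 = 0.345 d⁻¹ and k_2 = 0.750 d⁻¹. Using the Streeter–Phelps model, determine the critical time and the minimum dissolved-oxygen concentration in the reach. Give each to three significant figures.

t_c ≈ 1.61 d; minimum DO ≈ 4.76 mg/L

Mixed DO = (21.7×10.6 + 5.25×0.805)/(21.7+5.25) = 234.2/26.95 = 8.692 mg/L.
Mixed L₀ = (21.7×2.72 + 5.25×112)/(26.95) = 647.0/26.95 = 24.01 mg/L.
Initial deficit D₀ = C_s − DO₀ = 11.1 − 8.692 = 2.408 mg/L.
t_c = (1/0.4050) ln[(0.750/0.345)(1 − 2.408×0.4050/(0.345×24.01))] = 2.469 × ln(1.918) = 1.608 d.
D_c = (0.345/0.750) × 24.01 × e^(−0.345×1.608) = 0.4600 × 24.01 × 0.5742 = 6.341 mg/L.
Minimum DO = 11.1 − 6.341 = 4.759 mg/L.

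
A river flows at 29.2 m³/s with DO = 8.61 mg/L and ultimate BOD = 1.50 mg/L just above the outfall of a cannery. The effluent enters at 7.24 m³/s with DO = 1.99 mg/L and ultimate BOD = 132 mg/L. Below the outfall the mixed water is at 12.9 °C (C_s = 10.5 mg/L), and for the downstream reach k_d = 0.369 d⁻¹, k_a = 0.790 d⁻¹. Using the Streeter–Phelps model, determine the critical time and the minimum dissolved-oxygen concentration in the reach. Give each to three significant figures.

t_c ≈ 1.47 d; minimum DO ≈ 3.05 mg/L

Mixed DO = (29.2×8.61 + 7.24×1.99)/(29.2+7.24) = 265.8/36.44 = 7.295 mg/L.
Mixed L₀ = (29.2×1.50 + 7.24×132)/(36.44) = 999.5/36.44 = 27.43 mg/L.
Initial deficit D₀ = C_s − DO₀ = 10.5 − 7.295 = 3.205 mg/L.
t_c = (1/0.4210) ln[(0.790/0.369)(1 − 3.205×0.4210/(0.369×27.43))] = 2.375 × ln(1.855) = 1.468 d.
D_c = (0.369/0.790) × 27.43 × e^(−0.369×1.468) = 0.4671 × 27.43 × 0.5817 = 7.452 mg/L.
Minimum DO = 10.5 − 7.452 = 3.048 mg/L.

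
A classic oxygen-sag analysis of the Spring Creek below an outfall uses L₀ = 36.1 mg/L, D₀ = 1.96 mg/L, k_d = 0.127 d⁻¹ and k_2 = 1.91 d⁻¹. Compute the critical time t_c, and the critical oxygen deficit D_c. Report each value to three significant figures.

t_c = [1/(k_2−k_d)] ln[(k_2/k_d)(1 − D₀(k_2−k_d)/(k_d L₀))]
= [1/(1.91−0.127)] ln[(1.91/0.127)(1 − 1.96×1.783/(0.127×36.1))]
= (1/1.783) ln[15.04 × 0.2378] = 0.5609 × ln(3.576) = 0.5609 × 1.274 = 0.7146 d.
L(t_c) = L₀ e^(−k_d t_c) = 36.1 × 0.9132 = 32.97 mg/L, and at the critical point k_2 D_c = k_d L, so D_c = (0.127/1.91) × 32.97 = 2.192 mg/L.

t_c ≈ 0.715 d; D_c ≈ 2.19 mg/L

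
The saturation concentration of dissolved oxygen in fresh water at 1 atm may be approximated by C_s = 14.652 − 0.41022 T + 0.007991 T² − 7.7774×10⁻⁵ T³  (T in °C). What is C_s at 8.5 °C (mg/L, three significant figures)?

C_s = 14.652 − 0.41022×8.5 + 0.007991×8.5² − 7.7774×10⁻⁵×8.5³ = 11.69 mg/L.

C_s ≈ 11.7 mg/L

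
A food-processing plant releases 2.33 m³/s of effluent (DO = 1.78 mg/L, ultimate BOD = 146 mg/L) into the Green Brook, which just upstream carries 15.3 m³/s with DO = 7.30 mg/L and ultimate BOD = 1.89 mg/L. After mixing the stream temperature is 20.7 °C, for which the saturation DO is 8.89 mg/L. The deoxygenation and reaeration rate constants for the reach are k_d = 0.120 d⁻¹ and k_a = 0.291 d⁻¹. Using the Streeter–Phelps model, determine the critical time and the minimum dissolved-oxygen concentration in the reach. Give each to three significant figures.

Mixed DO = (15.3×7.30 + 2.33×1.78)/(15.3+2.33) = 115.8/17.63 = 6.570 mg/L.
Mixed L₀ = (15.3×1.89 + 2.33×146)/(17.63) = 369.1/17.63 = 20.94 mg/L.
Initial deficit D₀ = C_s − DO₀ = 8.89 − 6.570 = 2.320 mg/L.
t_c = (1/0.1710) ln[(0.291/0.120)(1 − 2.320×0.1710/(0.120×20.94))] = 5.848 × ln(2.042) = 4.175 d.
D_c = (0.120/0.291) × 20.94 × e^(−0.120×4.175) = 0.4124 × 20.94 × 0.6059 = 5.231 mg/L.
Minimum DO = 8.89 − 5.231 = 3.659 mg/L.

t_c ≈ 4.18 d; minimum DO ≈ 3.66 mg/L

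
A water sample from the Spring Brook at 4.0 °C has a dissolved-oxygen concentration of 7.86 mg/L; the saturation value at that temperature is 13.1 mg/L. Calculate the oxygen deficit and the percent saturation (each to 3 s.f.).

D = C_s − C = 13.1 − 7.86 = 5.24 mg/L.
% saturation = 7.86/13.1 × 100 = 60.0 %.

D ≈ 5.24 mg/L; 60.0 % saturation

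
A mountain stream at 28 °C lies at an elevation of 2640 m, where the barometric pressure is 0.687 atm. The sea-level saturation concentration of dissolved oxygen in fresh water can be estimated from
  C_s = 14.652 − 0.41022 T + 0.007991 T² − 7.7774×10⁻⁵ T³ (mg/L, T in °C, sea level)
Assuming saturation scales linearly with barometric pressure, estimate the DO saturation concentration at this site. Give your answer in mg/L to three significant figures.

At sea level: C_s = 14.652 − 0.41022×28 + 0.007991×28² − 7.7774×10⁻⁵×28³ = 7.723 mg/L.
Pressure correction: C_s' = 7.723 × 0.687 = 5.306 mg/L.

C_s ≈ 5.31 mg/L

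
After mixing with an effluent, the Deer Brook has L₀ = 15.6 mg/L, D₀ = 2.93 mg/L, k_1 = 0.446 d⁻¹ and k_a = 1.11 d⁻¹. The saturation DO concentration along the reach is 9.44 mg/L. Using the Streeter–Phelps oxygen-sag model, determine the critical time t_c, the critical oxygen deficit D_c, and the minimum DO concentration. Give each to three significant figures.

t_c ≈ 0.879 d; D_c ≈ 4.23 mg/L; min DO ≈ 5.21 mg/L

t_c = [1/(k_a−k_1)] ln[(k_a/k_1)(1 − D₀(k_a−k_1)/(k_1 L₀))]
= [1/(1.11−0.446)] ln[(1.11/0.446)(1 − 2.93×0.6640/(0.446×15.6))]
= (1/0.6640) ln[2.489 × 0.7204] = 1.506 × ln(1.793) = 1.506 × 0.5838 = 0.8792 d.
L(t_c) = L₀ e^(−k_1 t_c) = 15.6 × 0.6756 = 10.54 mg/L, and at the critical point k_a D_c = k_1 L, so D_c = (0.446/1.11) × 10.54 = 4.235 mg/L.
Minimum DO = C_s − D_c = 9.44 − 4.235 = 5.205 mg/L.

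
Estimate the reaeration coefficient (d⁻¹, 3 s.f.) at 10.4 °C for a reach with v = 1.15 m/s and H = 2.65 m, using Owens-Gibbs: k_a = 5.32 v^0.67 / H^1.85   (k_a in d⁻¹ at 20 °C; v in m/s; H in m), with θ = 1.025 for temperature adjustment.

k_a ≈ 0.760 d⁻¹

k_a(20) = 5.32 × 1.15^0.67 / 2.65^1.85 = 5.32 × 1.098 / 6.067 = 0.9629 d⁻¹.
k_a(10.4) = 0.9629 × 1.025^(10.4−20) = 0.9629 × 0.7890 = 0.7597 d⁻¹.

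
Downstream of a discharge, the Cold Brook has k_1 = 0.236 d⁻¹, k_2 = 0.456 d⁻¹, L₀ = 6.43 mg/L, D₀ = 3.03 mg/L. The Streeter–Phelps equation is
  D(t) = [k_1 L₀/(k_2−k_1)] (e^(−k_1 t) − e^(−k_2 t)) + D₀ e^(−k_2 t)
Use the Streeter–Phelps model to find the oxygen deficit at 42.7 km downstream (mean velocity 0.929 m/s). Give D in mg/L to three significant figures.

Travel time t = x/v = 42.7 km / (0.929 m/s) = 42700 m / 0.929 m/s = 45960 s = 0.5320 d.
k_1 L₀/(k_2−k_1) = 0.236×6.43/(0.456−0.236) = 1.517/0.2200 = 6.898 mg/L.
e^(−k_1 t) = e^(−0.236×0.5320) = 0.8820; e^(−k_2 t) = e^(−0.456×0.5320) = 0.7846.
D = 6.898 × (0.8820 − 0.7846) + 3.03 × 0.7846 = 0.6719 + 2.377 = 3.049 mg/L.

D ≈ 3.05 mg/L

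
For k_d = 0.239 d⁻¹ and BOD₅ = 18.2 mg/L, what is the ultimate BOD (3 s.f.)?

L₀ ≈ 26.1 mg/L

BOD₅ = L₀(1 − e^(−5k_d)) ⇒ L₀ = BOD₅ / (1 − e^(−5×0.239))
= 18.2 / (1 − 0.3027) = 18.2 / 0.6973 = 26.10 mg/L.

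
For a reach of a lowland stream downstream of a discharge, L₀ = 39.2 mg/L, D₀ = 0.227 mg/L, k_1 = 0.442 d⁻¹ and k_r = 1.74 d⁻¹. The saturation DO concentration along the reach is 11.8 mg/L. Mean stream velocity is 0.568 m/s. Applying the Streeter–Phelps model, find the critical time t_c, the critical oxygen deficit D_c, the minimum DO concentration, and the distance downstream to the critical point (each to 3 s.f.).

t_c ≈ 1.04 d; D_c ≈ 6.28 mg/L; min DO ≈ 5.52 mg/L; x_c ≈ 51.2 km

At the critical point dD/dt = 0, so k_1 L₀ e^(−k_1 t) = k_r D. Substituting D(t) from the Streeter–Phelps equation and solving for t gives
t_c = ln[(k_r/k_1)(1 − D₀(k_r−k_1)/(k_1 L₀))] / (k_r−k_1).
Here k_r−k_1 = 1.298 d⁻¹ and 1 − D₀(k_r−k_1)/(k_1 L₀) = 1 − 0.227×1.298/(0.442×39.2) = 0.9830, so
t_c = ln(3.937 × 0.9830) / 1.298 = 1.353 / 1.298 = 1.043 d.
L(t_c) = L₀ e^(−k_1 t_c) = 39.2 × 0.6308 = 24.73 mg/L, and at the critical point k_r D_c = k_1 L, so D_c = (0.442/1.74) × 24.73 = 6.281 mg/L.
Minimum DO = C_s − D_c = 11.8 − 6.281 = 5.519 mg/L.
x_c = v t_c = 0.568 m/s × 1.043 d × 86400 s/d = 51160 m ≈ 51.2 km.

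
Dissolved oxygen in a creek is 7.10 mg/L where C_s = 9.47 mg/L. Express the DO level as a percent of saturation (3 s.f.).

75.0 % saturation

% saturation = C/C_s × 100 = 7.10/9.47 × 100 = 75.0 %.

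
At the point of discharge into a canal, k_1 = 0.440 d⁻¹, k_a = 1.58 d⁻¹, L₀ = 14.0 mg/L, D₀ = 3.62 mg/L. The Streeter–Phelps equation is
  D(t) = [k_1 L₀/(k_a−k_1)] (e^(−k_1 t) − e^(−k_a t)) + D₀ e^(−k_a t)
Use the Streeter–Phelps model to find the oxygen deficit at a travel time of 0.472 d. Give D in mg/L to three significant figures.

k_1 L₀/(k_a−k_1) = 0.440×14.0/(1.58−0.440) = 6.160/1.140 = 5.404 mg/L.
e^(−k_1 t) = e^(−0.440×0.4720) = 0.8125; e^(−k_a t) = e^(−1.58×0.4720) = 0.4744.
D = 5.404 × (0.8125 − 0.4744) + 3.62 × 0.4744 = 1.827 + 1.717 = 3.544 mg/L.

D ≈ 3.54 mg/L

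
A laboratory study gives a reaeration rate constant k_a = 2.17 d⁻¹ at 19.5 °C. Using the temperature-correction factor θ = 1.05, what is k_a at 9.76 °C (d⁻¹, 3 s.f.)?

k_a ≈ 1.35 d⁻¹

k_a(T₂) = k_a(T₁) · θ^(T₂−T₁) = 2.17 × 1.05^(9.76−19.5)
= 2.17 × 1.05^-9.74 = 2.17 × 0.6218 = 1.349 d⁻¹.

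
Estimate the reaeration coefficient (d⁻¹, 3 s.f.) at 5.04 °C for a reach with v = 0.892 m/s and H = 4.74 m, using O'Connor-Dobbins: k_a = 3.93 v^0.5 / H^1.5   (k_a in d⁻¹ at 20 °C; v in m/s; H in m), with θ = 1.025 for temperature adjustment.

k_a ≈ 0.249 d⁻¹

k_a(20) = 3.93 × 0.892^0.5 / 4.74^1.5 = 3.93 × 0.9445 / 10.32 = 0.3597 d⁻¹.
k_a(5.04) = 0.3597 × 1.025^(5.04−20) = 0.3597 × 0.6911 = 0.2486 d⁻¹.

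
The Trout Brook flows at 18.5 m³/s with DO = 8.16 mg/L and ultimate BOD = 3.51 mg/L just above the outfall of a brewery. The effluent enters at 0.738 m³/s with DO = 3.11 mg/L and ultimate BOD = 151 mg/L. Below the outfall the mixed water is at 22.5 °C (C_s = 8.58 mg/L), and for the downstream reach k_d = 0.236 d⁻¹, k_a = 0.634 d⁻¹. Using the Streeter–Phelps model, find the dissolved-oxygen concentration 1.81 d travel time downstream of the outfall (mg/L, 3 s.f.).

DO ≈ 6.56 mg/L

Mixed DO = (18.5×8.16 + 0.738×3.11)/(18.5+0.738) = 153.3/19.24 = 7.966 mg/L.
Mixed L₀ = (18.5×3.51 + 0.738×151)/(19.24) = 176.4/19.24 = 9.168 mg/L.
Initial deficit D₀ = C_s − DO₀ = 8.58 − 7.966 = 0.6137 mg/L.
D(1.81) = [0.236×9.168/(0.634−0.236)](e^(−0.236×1.81) − e^(−0.634×1.81)) + 0.6137 e^(−0.634×1.81)
= 5.436 × (0.6524 − 0.3174) + 0.6137 × 0.3174 = 2.016 mg/L.
DO = 8.58 − 2.016 = 6.564 mg/L.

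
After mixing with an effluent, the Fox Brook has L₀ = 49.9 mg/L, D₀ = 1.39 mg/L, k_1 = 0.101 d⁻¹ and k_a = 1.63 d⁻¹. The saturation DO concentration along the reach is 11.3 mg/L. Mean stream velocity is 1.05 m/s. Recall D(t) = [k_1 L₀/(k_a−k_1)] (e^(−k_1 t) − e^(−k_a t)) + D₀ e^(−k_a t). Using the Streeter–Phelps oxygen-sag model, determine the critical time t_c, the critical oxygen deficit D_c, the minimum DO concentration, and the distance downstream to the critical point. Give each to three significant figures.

With k_a/k_1 = 16.14 and 1 − D₀(k_a−k_1)/(k_1 L₀) = 0.5783,
t_c = ln(16.14 × 0.5783) / (1.63 − 0.101) = ln(9.333) / 1.529 = 2.234/1.529 = 1.461 d.
D_c = (k_1/k_a) L₀ e^(−k_1 t_c) = (0.101/1.63) × 49.9 × e^(−0.101×1.461) = 0.06196 × 49.9 × 0.8628 = 2.668 mg/L.
Minimum DO = C_s − D_c = 11.3 − 2.668 = 8.632 mg/L.
x_c = v t_c = 1.05 m/s × 1.461 d × 86400 s/d = 132500 m ≈ 133 km.

t_c ≈ 1.46 d; D_c ≈ 2.67 mg/L; min DO ≈ 8.63 mg/L; x_c ≈ 133 km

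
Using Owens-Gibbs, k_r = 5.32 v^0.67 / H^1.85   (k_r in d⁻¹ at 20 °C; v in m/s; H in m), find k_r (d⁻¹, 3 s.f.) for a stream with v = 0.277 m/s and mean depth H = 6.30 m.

k_r ≈ 0.0747 d⁻¹

k_r = 5.32 × 0.277^0.67 / 6.30^1.85 = 5.32 × 0.4231 / 30.11 = 0.07475 d⁻¹.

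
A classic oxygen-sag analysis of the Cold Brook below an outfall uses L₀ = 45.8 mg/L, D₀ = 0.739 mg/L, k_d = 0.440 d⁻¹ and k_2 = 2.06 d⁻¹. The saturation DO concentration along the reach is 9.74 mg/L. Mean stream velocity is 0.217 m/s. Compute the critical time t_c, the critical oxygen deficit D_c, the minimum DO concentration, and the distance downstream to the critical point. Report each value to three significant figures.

With k_2/k_d = 4.682 and 1 − D₀(k_2−k_d)/(k_d L₀) = 0.9406,
t_c = ln(4.682 × 0.9406) / (2.06 − 0.440) = ln(4.404) / 1.620 = 1.482/1.620 = 0.9151 d.
D_c = (k_d/k_2) L₀ e^(−k_d t_c) = (0.440/2.06) × 45.8 × e^(−0.440×0.9151) = 0.2136 × 45.8 × 0.6686 = 6.540 mg/L.
Minimum DO = C_s − D_c = 9.74 − 6.540 = 3.200 mg/L.
x_c = v t_c = 0.217 m/s × 0.9151 d × 86400 s/d = 17160 m ≈ 17.2 km.

t_c ≈ 0.915 d; D_c ≈ 6.54 mg/L; min DO ≈ 3.20 mg/L; x_c ≈ 17.2 km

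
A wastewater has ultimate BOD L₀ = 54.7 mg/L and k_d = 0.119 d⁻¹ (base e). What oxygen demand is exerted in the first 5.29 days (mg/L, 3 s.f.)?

y_t = L₀(1 − e^(−k_d t)) = 54.7 × (1 − e^(−0.119×5.29))
= 54.7 × (1 − 0.5329) = 54.7 × 0.4671 = 25.55 mg/L.

y ≈ 25.6 mg/L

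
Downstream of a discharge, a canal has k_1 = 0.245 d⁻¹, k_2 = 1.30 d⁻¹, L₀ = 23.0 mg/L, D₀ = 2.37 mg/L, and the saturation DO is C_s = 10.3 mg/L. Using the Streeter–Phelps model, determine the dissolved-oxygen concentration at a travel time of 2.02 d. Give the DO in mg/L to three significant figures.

DO ≈ 7.26 mg/L

k_1 L₀/(k_2−k_1) = 0.245×23.0/(1.30−0.245) = 5.635/1.055 = 5.341 mg/L.
e^(−k_1 t) = e^(−0.245×2.020) = 0.6096; e^(−k_2 t) = e^(−1.30×2.020) = 0.07237.
D = 5.341 × (0.6096 − 0.07237) + 2.37 × 0.07237 = 2.870 + 0.1715 = 3.041 mg/L.
DO = C_s − D = 10.3 − 3.041 = 7.259 mg/L.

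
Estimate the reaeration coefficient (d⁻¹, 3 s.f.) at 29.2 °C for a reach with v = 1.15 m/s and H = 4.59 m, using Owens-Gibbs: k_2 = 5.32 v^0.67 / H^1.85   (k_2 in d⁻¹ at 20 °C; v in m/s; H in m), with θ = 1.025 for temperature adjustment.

k_2(20) = 5.32 × 1.15^0.67 / 4.59^1.85 = 5.32 × 1.098 / 16.76 = 0.3485 d⁻¹.
k_2(29.2) = 0.3485 × 1.025^(29.2−20) = 0.3485 × 1.255 = 0.4374 d⁻¹.

k_2 ≈ 0.437 d⁻¹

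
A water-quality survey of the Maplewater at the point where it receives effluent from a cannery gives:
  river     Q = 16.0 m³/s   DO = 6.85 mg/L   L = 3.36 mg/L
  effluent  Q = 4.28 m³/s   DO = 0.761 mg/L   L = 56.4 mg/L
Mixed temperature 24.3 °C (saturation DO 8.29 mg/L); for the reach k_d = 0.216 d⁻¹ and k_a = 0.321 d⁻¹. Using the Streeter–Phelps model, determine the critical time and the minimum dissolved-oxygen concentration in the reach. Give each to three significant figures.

t_c ≈ 2.86 d; minimum DO ≈ 3.01 mg/L

Mixed DO = (16.0×6.85 + 4.28×0.761)/(16.0+4.28) = 112.9/20.28 = 5.565 mg/L.
Mixed L₀ = (16.0×3.36 + 4.28×56.4)/(20.28) = 295.2/20.28 = 14.55 mg/L.
Initial deficit D₀ = C_s − DO₀ = 8.29 − 5.565 = 2.725 mg/L.
t_c = (1/0.1050) ln[(0.321/0.216)(1 − 2.725×0.1050/(0.216×14.55))] = 9.524 × ln(1.351) = 2.864 d.
D_c = (0.216/0.321) × 14.55 × e^(−0.216×2.864) = 0.6729 × 14.55 × 0.5387 = 5.275 mg/L.
Minimum DO = 8.29 − 5.275 = 3.015 mg/L.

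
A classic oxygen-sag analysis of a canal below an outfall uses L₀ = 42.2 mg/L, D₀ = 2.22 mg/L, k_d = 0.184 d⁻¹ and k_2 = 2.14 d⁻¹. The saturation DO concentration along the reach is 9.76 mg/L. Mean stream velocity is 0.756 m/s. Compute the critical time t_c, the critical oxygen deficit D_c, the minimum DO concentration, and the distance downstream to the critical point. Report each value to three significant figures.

t_c ≈ 0.836 d; D_c ≈ 3.11 mg/L; min DO ≈ 6.65 mg/L; x_c ≈ 54.6 km

At the critical point dD/dt = 0, so k_d L₀ e^(−k_d t) = k_2 D. Substituting D(t) from the Streeter–Phelps equation and solving for t gives
t_c = ln[(k_2/k_d)(1 − D₀(k_2−k_d)/(k_d L₀))] / (k_2−k_d).
Here k_2−k_d = 1.956 d⁻¹ and 1 − D₀(k_2−k_d)/(k_d L₀) = 1 − 2.22×1.956/(0.184×42.2) = 0.4408, so
t_c = ln(11.63 × 0.4408) / 1.956 = 1.634 / 1.956 = 0.8356 d.
D_c = (k_d/k_2) L₀ e^(−k_d t_c) = (0.184/2.14) × 42.2 × e^(−0.184×0.8356) = 0.08598 × 42.2 × 0.8575 = 3.111 mg/L.
Minimum DO = C_s − D_c = 9.76 − 3.111 = 6.649 mg/L.
x_c = v t_c = 0.756 m/s × 0.8356 d × 86400 s/d = 54580 m ≈ 54.6 km.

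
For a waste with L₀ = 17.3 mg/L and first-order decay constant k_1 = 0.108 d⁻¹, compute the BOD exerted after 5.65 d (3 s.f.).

y ≈ 7.90 mg/L

y_t = L₀(1 − e^(−k_1 t)) = 17.3 × (1 − e^(−0.108×5.65))
= 17.3 × (1 − 0.5432) = 17.3 × 0.4568 = 7.902 mg/L.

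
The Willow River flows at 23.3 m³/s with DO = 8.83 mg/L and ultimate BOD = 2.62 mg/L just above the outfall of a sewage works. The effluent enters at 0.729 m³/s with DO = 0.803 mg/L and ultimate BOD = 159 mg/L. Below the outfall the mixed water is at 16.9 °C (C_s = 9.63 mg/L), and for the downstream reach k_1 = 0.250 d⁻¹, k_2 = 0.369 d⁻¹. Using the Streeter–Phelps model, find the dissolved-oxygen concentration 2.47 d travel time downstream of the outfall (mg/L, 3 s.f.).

DO ≈ 7.09 mg/L

Mixed DO = (23.3×8.83 + 0.729×0.803)/(23.3+0.729) = 206.3/24.03 = 8.586 mg/L.
Mixed L₀ = (23.3×2.62 + 0.729×159)/(24.03) = 177.0/24.03 = 7.364 mg/L.
Initial deficit D₀ = C_s − DO₀ = 9.63 − 8.586 = 1.044 mg/L.
D(2.47) = [0.250×7.364/(0.369−0.250)](e^(−0.250×2.47) − e^(−0.369×2.47)) + 1.044 e^(−0.369×2.47)
= 15.47 × (0.5393 − 0.4019) + 1.044 × 0.4019 = 2.544 mg/L.
DO = 9.63 − 2.544 = 7.086 mg/L.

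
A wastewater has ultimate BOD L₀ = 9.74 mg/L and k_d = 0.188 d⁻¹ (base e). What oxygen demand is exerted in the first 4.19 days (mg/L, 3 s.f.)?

y ≈ 5.31 mg/L

y_t = L₀(1 − e^(−k_d t)) = 9.74 × (1 − e^(−0.188×4.19))
= 9.74 × (1 − 0.4549) = 9.74 × 0.5451 = 5.309 mg/L.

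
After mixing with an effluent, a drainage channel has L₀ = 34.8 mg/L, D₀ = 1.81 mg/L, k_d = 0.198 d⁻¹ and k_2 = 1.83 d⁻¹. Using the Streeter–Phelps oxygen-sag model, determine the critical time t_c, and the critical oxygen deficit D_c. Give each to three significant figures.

With k_2/k_d = 9.242 and 1 − D₀(k_2−k_d)/(k_d L₀) = 0.5713,
t_c = ln(9.242 × 0.5713) / (1.83 − 0.198) = ln(5.280) / 1.632 = 1.664/1.632 = 1.020 d.
D_c = (k_d/k_2) L₀ e^(−k_d t_c) = (0.198/1.83) × 34.8 × e^(−0.198×1.020) = 0.1082 × 34.8 × 0.8172 = 3.077 mg/L.

t_c ≈ 1.02 d; D_c ≈ 3.08 mg/L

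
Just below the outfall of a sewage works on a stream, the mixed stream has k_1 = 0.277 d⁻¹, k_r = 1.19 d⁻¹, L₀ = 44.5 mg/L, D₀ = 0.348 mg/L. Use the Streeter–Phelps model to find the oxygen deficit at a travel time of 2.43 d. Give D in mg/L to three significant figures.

D ≈ 6.16 mg/L

k_1 L₀/(k_r−k_1) = 0.277×44.5/(1.19−0.277) = 12.33/0.9130 = 13.50 mg/L.
e^(−k_1 t) = e^(−0.277×2.430) = 0.5101; e^(−k_r t) = e^(−1.19×2.430) = 0.05548.
D = 13.50 × (0.5101 − 0.05548) + 0.348 × 0.05548 = 6.138 + 0.01931 = 6.157 mg/L.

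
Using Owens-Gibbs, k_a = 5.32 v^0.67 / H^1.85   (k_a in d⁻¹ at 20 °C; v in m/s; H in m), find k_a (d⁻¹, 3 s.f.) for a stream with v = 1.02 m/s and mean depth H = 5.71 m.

k_a ≈ 0.215 d⁻¹

k_a = 5.32 × 1.02^0.67 / 5.71^1.85 = 5.32 × 1.013 / 25.11 = 0.2147 d⁻¹.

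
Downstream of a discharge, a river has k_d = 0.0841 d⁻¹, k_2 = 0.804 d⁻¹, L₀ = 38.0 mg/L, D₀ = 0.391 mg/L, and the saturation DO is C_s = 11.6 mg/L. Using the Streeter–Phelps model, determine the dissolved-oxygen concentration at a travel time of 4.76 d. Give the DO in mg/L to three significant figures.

k_d L₀/(k_2−k_d) = 0.0841×38.0/(0.804−0.0841) = 3.196/0.7199 = 4.439 mg/L.
e^(−k_d t) = e^(−0.0841×4.760) = 0.6701; e^(−k_2 t) = e^(−0.804×4.760) = 0.02177.
D = 4.439 × (0.6701 − 0.02177) + 0.391 × 0.02177 = 2.878 + 0.008514 = 2.887 mg/L.
DO = C_s − D = 11.6 − 2.887 = 8.713 mg/L.

DO ≈ 8.71 mg/L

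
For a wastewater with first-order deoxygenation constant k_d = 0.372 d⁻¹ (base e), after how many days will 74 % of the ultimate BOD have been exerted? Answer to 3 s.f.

t ≈ 3.62 d

y/L₀ = 1 − e^(−k_d t) = 0.74 ⇒ e^(−k_d t) = 0.260
t = −ln(0.260) / 0.372 = 1.347 / 0.372 = 3.621 d.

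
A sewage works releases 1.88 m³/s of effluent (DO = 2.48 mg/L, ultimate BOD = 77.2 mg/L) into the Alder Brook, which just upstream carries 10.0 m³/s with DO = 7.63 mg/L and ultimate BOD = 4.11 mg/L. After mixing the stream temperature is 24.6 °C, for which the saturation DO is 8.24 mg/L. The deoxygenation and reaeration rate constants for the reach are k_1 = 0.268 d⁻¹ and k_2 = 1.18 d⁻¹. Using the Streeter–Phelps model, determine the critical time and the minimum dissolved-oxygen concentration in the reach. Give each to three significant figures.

t_c ≈ 1.22 d; minimum DO ≈ 5.67 mg/L

Mixed DO = (10.0×7.63 + 1.88×2.48)/(10.0+1.88) = 80.96/11.88 = 6.815 mg/L.
Mixed L₀ = (10.0×4.11 + 1.88×77.2)/(11.88) = 186.2/11.88 = 15.68 mg/L.
Initial deficit D₀ = C_s − DO₀ = 8.24 − 6.815 = 1.425 mg/L.
t_c = (1/0.9120) ln[(1.18/0.268)(1 − 1.425×0.9120/(0.268×15.68))] = 1.096 × ln(3.041) = 1.220 d.
D_c = (0.268/1.18) × 15.68 × e^(−0.268×1.220) = 0.2271 × 15.68 × 0.7212 = 2.568 mg/L.
Minimum DO = 8.24 − 2.568 = 5.672 mg/L.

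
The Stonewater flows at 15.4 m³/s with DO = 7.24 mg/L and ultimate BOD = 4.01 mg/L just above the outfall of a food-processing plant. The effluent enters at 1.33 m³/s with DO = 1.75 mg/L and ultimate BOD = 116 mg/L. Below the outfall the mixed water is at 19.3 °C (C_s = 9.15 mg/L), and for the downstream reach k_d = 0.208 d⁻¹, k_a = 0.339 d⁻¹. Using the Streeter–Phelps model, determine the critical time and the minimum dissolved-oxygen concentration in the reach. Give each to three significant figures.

Mixed DO = (15.4×7.24 + 1.33×1.75)/(15.4+1.33) = 113.8/16.73 = 6.804 mg/L.
Mixed L₀ = (15.4×4.01 + 1.33×116)/(16.73) = 216.0/16.73 = 12.91 mg/L.
Initial deficit D₀ = C_s − DO₀ = 9.15 − 6.804 = 2.346 mg/L.
t_c = (1/0.1310) ln[(0.339/0.208)(1 − 2.346×0.1310/(0.208×12.91))] = 7.634 × ln(1.443) = 2.801 d.
D_c = (0.208/0.339) × 12.91 × e^(−0.208×2.801) = 0.6136 × 12.91 × 0.5584 = 4.425 mg/L.
Minimum DO = 9.15 − 4.425 = 4.725 mg/L.

t_c ≈ 2.80 d; minimum DO ≈ 4.73 mg/L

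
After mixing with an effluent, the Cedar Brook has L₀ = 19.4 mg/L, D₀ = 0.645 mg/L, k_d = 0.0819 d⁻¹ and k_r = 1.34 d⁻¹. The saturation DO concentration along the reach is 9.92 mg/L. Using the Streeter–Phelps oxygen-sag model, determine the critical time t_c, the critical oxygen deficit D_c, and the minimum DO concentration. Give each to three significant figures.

t_c ≈ 1.65 d; D_c ≈ 1.04 mg/L; min DO ≈ 8.88 mg/L

With k_r/k_d = 16.36 and 1 − D₀(k_r−k_d)/(k_d L₀) = 0.4893,
t_c = ln(16.36 × 0.4893) / (1.34 − 0.0819) = ln(8.005) / 1.258 = 2.080/1.258 = 1.653 d.
L(t_c) = L₀ e^(−k_d t_c) = 19.4 × 0.8734 = 16.94 mg/L, and at the critical point k_r D_c = k_d L, so D_c = (0.0819/1.34) × 16.94 = 1.036 mg/L.
Minimum DO = C_s − D_c = 9.92 − 1.036 = 8.884 mg/L.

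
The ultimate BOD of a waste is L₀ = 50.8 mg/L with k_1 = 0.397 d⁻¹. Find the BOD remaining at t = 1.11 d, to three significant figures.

L_t = L₀ e^(−k_1 t) = 50.8 × e^(−0.397×1.11) = 50.8 × 0.6436 = 32.70 mg/L.

L ≈ 32.7 mg/L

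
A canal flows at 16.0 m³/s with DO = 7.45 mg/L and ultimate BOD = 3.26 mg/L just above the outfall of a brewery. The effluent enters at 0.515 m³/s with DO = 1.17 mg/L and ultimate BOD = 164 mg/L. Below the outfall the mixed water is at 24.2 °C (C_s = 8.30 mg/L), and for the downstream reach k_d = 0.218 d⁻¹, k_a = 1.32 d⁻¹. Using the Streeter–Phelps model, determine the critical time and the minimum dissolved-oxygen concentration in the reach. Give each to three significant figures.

Mixed DO = (16.0×7.45 + 0.515×1.17)/(16.0+0.515) = 119.8/16.52 = 7.254 mg/L.
Mixed L₀ = (16.0×3.26 + 0.515×164)/(16.52) = 136.6/16.52 = 8.272 mg/L.
Initial deficit D₀ = C_s − DO₀ = 8.30 − 7.254 = 1.046 mg/L.
t_c = (1/1.102) ln[(1.32/0.218)(1 − 1.046×1.102/(0.218×8.272))] = 0.9074 × ln(2.185) = 0.7094 d.
D_c = (0.218/1.32) × 8.272 × e^(−0.218×0.7094) = 0.1652 × 8.272 × 0.8567 = 1.170 mg/L.
Minimum DO = 8.30 − 1.170 = 7.130 mg/L.

t_c ≈ 0.709 d; minimum DO ≈ 7.13 mg/L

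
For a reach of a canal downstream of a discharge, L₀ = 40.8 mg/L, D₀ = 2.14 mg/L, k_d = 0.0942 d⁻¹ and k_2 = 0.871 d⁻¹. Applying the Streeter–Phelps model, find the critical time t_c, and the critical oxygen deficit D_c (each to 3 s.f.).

t_c = [1/(k_2−k_d)] ln[(k_2/k_d)(1 − D₀(k_2−k_d)/(k_d L₀))]
= [1/(0.871−0.0942)] ln[(0.871/0.0942)(1 − 2.14×0.7768/(0.0942×40.8))]
= (1/0.7768) ln[9.246 × 0.5675] = 1.287 × ln(5.247) = 1.287 × 1.658 = 2.134 d.
D_c = (k_d/k_2) L₀ e^(−k_d t_c) = (0.0942/0.871) × 40.8 × e^(−0.0942×2.134) = 0.1082 × 40.8 × 0.8179 = 3.609 mg/L.

t_c ≈ 2.13 d; D_c ≈ 3.61 mg/L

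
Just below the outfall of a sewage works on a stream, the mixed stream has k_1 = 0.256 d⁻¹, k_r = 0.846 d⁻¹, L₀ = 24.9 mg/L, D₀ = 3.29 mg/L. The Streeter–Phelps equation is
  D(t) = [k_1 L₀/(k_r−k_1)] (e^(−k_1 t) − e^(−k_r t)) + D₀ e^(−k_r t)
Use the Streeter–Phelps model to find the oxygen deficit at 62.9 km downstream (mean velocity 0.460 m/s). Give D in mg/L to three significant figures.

Travel time t = x/v = 62.9 km / (0.460 m/s) = 62900 m / 0.460 m/s = 136700 s = 1.583 d.
k_1 L₀/(k_r−k_1) = 0.256×24.9/(0.846−0.256) = 6.374/0.5900 = 10.80 mg/L.
e^(−k_1 t) = e^(−0.256×1.583) = 0.6669; e^(−k_r t) = e^(−0.846×1.583) = 0.2621.
D = 10.80 × (0.6669 − 0.2621) + 3.29 × 0.2621 = 4.373 + 0.8624 = 5.235 mg/L.

D ≈ 5.24 mg/L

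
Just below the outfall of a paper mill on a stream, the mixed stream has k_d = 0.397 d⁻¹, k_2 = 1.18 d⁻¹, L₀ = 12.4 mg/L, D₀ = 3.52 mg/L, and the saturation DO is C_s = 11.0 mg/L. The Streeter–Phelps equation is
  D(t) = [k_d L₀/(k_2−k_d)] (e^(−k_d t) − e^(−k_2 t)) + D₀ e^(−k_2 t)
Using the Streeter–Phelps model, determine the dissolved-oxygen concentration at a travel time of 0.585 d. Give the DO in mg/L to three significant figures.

k_d L₀/(k_2−k_d) = 0.397×12.4/(1.18−0.397) = 4.923/0.7830 = 6.287 mg/L.
e^(−k_d t) = e^(−0.397×0.5850) = 0.7928; e^(−k_2 t) = e^(−1.18×0.5850) = 0.5014.
D = 6.287 × (0.7928 − 0.5014) + 3.52 × 0.5014 = 1.832 + 1.765 = 3.597 mg/L.
DO = C_s − D = 11.0 − 3.597 = 7.403 mg/L.

DO ≈ 7.40 mg/L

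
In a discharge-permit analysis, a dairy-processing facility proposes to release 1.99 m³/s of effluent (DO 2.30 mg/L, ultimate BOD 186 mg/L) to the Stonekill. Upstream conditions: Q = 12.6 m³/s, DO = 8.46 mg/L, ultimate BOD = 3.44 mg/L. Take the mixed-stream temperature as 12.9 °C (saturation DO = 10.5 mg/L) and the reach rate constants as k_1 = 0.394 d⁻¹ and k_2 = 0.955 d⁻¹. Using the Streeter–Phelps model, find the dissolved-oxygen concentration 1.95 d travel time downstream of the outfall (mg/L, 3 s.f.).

DO ≈ 3.91 mg/L

Mixed DO = (12.6×8.46 + 1.99×2.30)/(12.6+1.99) = 111.2/14.59 = 7.620 mg/L.
Mixed L₀ = (12.6×3.44 + 1.99×186)/(14.59) = 413.5/14.59 = 28.34 mg/L.
Initial deficit D₀ = C_s − DO₀ = 10.5 − 7.620 = 2.880 mg/L.
D(1.95) = [0.394×28.34/(0.955−0.394)](e^(−0.394×1.95) − e^(−0.955×1.95)) + 2.880 e^(−0.955×1.95)
= 19.90 × (0.4638 − 0.1553) + 2.880 × 0.1553 = 6.587 mg/L.
DO = 10.5 − 6.587 = 3.913 mg/L.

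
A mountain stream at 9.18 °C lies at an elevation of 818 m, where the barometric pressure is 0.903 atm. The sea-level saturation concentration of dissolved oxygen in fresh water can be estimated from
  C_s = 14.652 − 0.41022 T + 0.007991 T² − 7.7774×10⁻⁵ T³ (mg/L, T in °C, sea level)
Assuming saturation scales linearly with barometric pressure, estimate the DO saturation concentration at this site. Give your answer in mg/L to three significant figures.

At sea level: C_s = 14.652 − 0.41022×9.18 + 0.007991×9.18² − 7.7774×10⁻⁵×9.18³ = 11.50 mg/L.
Pressure correction: C_s' = 11.50 × 0.903 = 10.38 mg/L.

C_s ≈ 10.4 mg/L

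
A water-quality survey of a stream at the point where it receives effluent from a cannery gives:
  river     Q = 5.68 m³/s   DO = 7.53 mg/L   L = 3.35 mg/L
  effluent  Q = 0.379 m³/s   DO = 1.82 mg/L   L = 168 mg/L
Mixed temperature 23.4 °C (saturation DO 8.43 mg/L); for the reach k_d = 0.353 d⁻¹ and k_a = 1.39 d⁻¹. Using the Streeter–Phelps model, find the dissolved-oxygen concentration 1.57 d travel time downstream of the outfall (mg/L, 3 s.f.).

DO ≈ 6.14 mg/L

Mixed DO = (5.68×7.53 + 0.379×1.82)/(5.68+0.379) = 43.46/6.059 = 7.173 mg/L.
Mixed L₀ = (5.68×3.35 + 0.379×168)/(6.059) = 82.70/6.059 = 13.65 mg/L.
Initial deficit D₀ = C_s − DO₀ = 8.43 − 7.173 = 1.257 mg/L.
D(1.57) = [0.353×13.65/(1.39−0.353)](e^(−0.353×1.57) − e^(−1.39×1.57)) + 1.257 e^(−1.39×1.57)
= 4.646 × (0.5745 − 0.1128) + 1.257 × 0.1128 = 2.287 mg/L.
DO = 8.43 − 2.287 = 6.143 mg/L.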